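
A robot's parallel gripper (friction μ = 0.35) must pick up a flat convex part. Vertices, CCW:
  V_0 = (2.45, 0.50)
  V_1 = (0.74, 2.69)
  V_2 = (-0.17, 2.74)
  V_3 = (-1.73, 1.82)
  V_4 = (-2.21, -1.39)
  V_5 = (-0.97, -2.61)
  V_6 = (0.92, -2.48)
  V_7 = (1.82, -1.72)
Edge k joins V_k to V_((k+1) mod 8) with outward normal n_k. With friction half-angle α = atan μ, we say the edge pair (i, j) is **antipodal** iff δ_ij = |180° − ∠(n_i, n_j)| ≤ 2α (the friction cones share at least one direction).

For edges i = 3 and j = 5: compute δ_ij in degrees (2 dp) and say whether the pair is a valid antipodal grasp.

α = atan 0.35 = 19.29°;  2α = 38.58°
edge 3: e_3 = (-0.48, -3.21);  n_3 = (-0.9890, +0.1479)
edge 5: e_5 = (+1.89, +0.13);  n_5 = (+0.0686, -0.9976)
∠(n_3, n_5) = 102.44°
δ = |180° − 102.44°| = 77.56°
77.56° > 2α = 38.58°  →  invalid

δ = 77.56°, invalid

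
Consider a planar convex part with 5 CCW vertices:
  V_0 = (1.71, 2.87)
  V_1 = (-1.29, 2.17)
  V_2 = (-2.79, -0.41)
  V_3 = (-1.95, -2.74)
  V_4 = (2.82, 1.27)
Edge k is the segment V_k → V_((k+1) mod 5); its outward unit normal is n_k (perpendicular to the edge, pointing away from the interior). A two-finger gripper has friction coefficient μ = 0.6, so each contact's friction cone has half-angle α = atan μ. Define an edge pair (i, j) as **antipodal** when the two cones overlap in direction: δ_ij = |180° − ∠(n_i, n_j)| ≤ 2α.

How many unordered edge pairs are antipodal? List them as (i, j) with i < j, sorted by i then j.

count = 3; pairs: (0,3), (1,3), (2,4)

α = atan 0.6 = 30.96°;  2α = 61.93°
n_0 = (-0.2272, +0.9738)
n_1 = (-0.8645, +0.5026)
n_2 = (-0.9407, -0.3391)
n_3 = (+0.6435, -0.7655)
n_4 = (+0.8216, +0.5700)
  (0,1): δ = 133.31°  ·
  (0,2): δ = 83.31°  ·
  (0,3): δ = 26.92°  ✓
  (0,4): δ = 111.62°  ·
  (1,2): δ = 130.00°  ·
  (1,3): δ = 19.77°  ✓
  (1,4): δ = 64.92°  ·
  (2,3): δ = 69.77°  ·
  (2,4): δ = 14.93°  ✓
  (3,4): δ = 95.30°  ·
antipodal pairs: 3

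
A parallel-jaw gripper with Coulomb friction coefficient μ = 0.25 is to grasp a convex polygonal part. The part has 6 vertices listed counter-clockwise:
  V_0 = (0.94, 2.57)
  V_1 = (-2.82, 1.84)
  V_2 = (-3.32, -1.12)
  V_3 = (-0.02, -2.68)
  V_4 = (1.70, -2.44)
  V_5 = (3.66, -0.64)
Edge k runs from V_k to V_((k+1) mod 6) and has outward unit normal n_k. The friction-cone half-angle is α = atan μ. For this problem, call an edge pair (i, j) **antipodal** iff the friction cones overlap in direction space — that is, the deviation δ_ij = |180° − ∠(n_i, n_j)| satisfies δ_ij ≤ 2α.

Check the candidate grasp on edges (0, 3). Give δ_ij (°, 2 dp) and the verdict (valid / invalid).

α = atan 0.25 = 14.04°;  2α = 28.07°
edge 0: e_0 = (-3.76, -0.73);  n_0 = (-0.1906, +0.9817)
edge 3: e_3 = (+1.72, +0.24);  n_3 = (+0.1382, -0.9904)
∠(n_0, n_3) = 176.96°
δ = |180° − 176.96°| = 3.04°
3.04° ≤ 2α = 28.07°  →  valid

δ = 3.04°, valid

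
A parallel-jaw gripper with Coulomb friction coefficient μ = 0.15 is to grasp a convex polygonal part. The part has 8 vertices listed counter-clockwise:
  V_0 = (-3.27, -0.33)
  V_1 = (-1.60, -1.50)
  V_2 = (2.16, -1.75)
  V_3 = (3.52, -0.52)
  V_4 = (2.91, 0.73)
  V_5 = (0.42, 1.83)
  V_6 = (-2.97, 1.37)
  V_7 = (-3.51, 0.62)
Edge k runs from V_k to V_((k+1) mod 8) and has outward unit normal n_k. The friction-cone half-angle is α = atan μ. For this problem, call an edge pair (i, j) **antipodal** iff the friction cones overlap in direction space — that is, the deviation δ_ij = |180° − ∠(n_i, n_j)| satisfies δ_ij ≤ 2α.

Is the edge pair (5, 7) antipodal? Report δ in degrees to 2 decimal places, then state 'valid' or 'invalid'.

α = atan 0.15 = 8.53°;  2α = 17.06°
edge 5: e_5 = (-3.39, -0.46);  n_5 = (-0.1345, +0.9909)
edge 7: e_7 = (+0.24, -0.95);  n_7 = (-0.9695, -0.2449)
∠(n_5, n_7) = 96.45°
δ = |180° − 96.45°| = 83.55°
83.55° > 2α = 17.06°  →  invalid

δ = 83.55°, invalid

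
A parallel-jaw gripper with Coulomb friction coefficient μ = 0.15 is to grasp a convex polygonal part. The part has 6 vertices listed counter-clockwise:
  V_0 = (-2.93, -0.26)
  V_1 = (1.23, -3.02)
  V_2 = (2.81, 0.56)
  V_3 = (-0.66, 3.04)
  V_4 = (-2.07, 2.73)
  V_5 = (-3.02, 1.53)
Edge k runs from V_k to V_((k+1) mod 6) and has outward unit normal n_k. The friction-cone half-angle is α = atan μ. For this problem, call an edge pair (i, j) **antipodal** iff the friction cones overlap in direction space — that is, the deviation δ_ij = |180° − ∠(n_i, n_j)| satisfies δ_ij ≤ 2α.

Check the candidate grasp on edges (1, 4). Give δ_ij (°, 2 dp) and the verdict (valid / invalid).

α = atan 0.15 = 8.53°;  2α = 17.06°
edge 1: e_1 = (+1.58, +3.58);  n_1 = (+0.9149, -0.4038)
edge 4: e_4 = (-0.95, -1.20);  n_4 = (-0.7840, +0.6207)
∠(n_1, n_4) = 165.45°
δ = |180° − 165.45°| = 14.55°
14.55° ≤ 2α = 17.06°  →  valid

δ = 14.55°, valid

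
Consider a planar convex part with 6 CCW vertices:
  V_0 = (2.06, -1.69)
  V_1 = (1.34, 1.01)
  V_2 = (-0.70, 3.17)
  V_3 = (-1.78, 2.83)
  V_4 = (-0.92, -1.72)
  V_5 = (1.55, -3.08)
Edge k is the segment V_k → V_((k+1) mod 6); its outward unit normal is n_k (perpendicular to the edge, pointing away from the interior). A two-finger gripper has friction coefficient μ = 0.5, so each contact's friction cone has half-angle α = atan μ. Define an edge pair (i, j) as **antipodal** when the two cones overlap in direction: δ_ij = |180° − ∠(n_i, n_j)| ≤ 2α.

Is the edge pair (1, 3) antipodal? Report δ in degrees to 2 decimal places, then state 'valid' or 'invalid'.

δ = 32.66°, valid

α = atan 0.5 = 26.57°;  2α = 53.13°
edge 1: e_1 = (-2.04, +2.16);  n_1 = (+0.7270, +0.6866)
edge 3: e_3 = (+0.86, -4.55);  n_3 = (-0.9826, -0.1857)
∠(n_1, n_3) = 147.34°
δ = |180° − 147.34°| = 32.66°
32.66° ≤ 2α = 53.13°  →  valid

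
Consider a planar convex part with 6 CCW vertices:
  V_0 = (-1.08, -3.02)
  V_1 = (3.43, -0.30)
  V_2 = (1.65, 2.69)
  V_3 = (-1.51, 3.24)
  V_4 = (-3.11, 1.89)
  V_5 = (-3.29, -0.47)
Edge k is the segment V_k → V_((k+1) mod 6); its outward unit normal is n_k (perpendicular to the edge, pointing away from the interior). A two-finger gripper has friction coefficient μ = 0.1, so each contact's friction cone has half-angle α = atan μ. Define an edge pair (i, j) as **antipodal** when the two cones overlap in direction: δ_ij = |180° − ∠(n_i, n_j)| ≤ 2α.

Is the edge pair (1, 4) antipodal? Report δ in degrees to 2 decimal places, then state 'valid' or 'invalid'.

δ = 35.13°, invalid

α = atan 0.1 = 5.71°;  2α = 11.42°
edge 1: e_1 = (-1.78, +2.99);  n_1 = (+0.8593, +0.5115)
edge 4: e_4 = (-0.18, -2.36);  n_4 = (-0.9971, +0.0761)
∠(n_1, n_4) = 144.87°
δ = |180° − 144.87°| = 35.13°
35.13° > 2α = 11.42°  →  invalid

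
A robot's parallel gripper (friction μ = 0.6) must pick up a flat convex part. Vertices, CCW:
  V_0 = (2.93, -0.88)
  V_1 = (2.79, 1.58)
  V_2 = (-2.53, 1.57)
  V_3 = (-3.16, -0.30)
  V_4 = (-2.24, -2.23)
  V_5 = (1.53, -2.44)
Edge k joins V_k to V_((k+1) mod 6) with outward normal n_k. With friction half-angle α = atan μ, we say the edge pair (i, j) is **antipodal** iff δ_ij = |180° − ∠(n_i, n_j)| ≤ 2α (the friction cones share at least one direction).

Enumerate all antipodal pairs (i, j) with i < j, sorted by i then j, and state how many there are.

count = 5; pairs: (0,2), (0,3), (1,4), (1,5), (2,5)

α = atan 0.6 = 30.96°;  2α = 61.93°
n_0 = (+0.9984, +0.0568)
n_1 = (-0.0019, +1.0000)
n_2 = (-0.9477, +0.3193)
n_3 = (-0.9027, -0.4303)
n_4 = (-0.0556, -0.9985)
n_5 = (+0.7442, -0.6679)
  (0,1): δ = 93.15°  ·
  (0,2): δ = 21.88°  ✓
  (0,3): δ = 22.23°  ✓
  (0,4): δ = 83.55°  ·
  (0,5): δ = 134.84°  ·
  (1,2): δ = 108.73°  ·
  (1,3): δ = 64.62°  ·
  (1,4): δ = 3.30°  ✓
  (1,5): δ = 47.99°  ✓
  (2,3): δ = 135.90°  ·
  (2,4): δ = 74.57°  ·
  (2,5): δ = 23.29°  ✓
  (3,4): δ = 118.67°  ·
  (3,5): δ = 67.39°  ·
  (4,5): δ = 128.72°  ·
antipodal pairs: 5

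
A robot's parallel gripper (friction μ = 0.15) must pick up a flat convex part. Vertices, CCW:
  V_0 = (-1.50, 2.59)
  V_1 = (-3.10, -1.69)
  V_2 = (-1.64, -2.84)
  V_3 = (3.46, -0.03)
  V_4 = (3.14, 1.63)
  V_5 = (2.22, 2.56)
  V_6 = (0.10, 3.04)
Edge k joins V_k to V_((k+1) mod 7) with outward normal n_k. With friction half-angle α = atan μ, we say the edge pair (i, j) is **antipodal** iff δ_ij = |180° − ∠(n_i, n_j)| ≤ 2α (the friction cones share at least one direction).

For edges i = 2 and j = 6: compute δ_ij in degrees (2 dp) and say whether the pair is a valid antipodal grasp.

δ = 13.15°, valid

α = atan 0.15 = 8.53°;  2α = 17.06°
edge 2: e_2 = (+5.10, +2.81);  n_2 = (+0.4826, -0.8759)
edge 6: e_6 = (-1.60, -0.45);  n_6 = (-0.2707, +0.9627)
∠(n_2, n_6) = 166.85°
δ = |180° − 166.85°| = 13.15°
13.15° ≤ 2α = 17.06°  →  valid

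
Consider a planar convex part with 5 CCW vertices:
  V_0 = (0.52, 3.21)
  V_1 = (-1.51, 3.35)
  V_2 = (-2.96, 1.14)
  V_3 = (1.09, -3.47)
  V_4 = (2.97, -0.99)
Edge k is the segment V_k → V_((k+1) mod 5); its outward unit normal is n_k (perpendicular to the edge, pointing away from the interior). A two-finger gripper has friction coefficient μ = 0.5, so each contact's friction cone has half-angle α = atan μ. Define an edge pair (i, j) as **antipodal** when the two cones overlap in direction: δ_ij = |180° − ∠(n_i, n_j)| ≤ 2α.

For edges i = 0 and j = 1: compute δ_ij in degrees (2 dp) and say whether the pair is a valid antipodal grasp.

δ = 119.32°, invalid

α = atan 0.5 = 26.57°;  2α = 53.13°
edge 0: e_0 = (-2.03, +0.14);  n_0 = (+0.0688, +0.9976)
edge 1: e_1 = (-1.45, -2.21);  n_1 = (-0.8361, +0.5486)
∠(n_0, n_1) = 60.68°
δ = |180° − 60.68°| = 119.32°
119.32° > 2α = 53.13°  →  invalid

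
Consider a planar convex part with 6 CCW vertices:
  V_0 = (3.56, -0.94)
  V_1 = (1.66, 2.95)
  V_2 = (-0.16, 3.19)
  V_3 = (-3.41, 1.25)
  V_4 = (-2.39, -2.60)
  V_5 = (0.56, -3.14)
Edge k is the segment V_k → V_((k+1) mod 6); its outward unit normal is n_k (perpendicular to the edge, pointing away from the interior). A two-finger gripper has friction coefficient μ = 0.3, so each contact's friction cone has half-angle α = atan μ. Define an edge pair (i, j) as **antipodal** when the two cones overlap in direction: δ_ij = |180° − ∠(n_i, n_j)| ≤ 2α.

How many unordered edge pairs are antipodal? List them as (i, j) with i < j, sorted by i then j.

count = 3; pairs: (0,3), (1,4), (2,5)

α = atan 0.3 = 16.70°;  2α = 33.40°
n_0 = (+0.8985, +0.4389)
n_1 = (+0.1307, +0.9914)
n_2 = (-0.5126, +0.8587)
n_3 = (-0.9667, -0.2561)
n_4 = (-0.1801, -0.9837)
n_5 = (+0.5914, -0.8064)
  (0,1): δ = 123.54°  ·
  (0,2): δ = 85.20°  ·
  (0,3): δ = 11.19°  ✓
  (0,4): δ = 53.59°  ·
  (0,5): δ = 100.22°  ·
  (1,2): δ = 141.65°  ·
  (1,3): δ = 67.65°  ·
  (1,4): δ = 2.86°  ✓
  (1,5): δ = 43.77°  ·
  (2,3): δ = 106.00°  ·
  (2,4): δ = 41.21°  ·
  (2,5): δ = 5.42°  ✓
  (3,4): δ = 115.21°  ·
  (3,5): δ = 68.58°  ·
  (4,5): δ = 133.37°  ·
antipodal pairs: 3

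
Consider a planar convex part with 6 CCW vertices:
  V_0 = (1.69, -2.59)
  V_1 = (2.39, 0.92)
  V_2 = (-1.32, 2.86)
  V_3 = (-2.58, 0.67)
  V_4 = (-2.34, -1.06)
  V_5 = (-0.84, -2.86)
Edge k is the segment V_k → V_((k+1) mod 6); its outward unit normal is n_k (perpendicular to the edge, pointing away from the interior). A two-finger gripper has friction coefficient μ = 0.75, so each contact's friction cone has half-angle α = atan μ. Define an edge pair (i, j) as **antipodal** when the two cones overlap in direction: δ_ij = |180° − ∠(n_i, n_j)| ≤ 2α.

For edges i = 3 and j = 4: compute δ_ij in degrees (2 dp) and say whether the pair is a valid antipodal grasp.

α = atan 0.75 = 36.87°;  2α = 73.74°
edge 3: e_3 = (+0.24, -1.73);  n_3 = (-0.9905, -0.1374)
edge 4: e_4 = (+1.50, -1.80);  n_4 = (-0.7682, -0.6402)
∠(n_3, n_4) = 31.91°
δ = |180° − 31.91°| = 148.09°
148.09° > 2α = 73.74°  →  invalid

δ = 148.09°, invalid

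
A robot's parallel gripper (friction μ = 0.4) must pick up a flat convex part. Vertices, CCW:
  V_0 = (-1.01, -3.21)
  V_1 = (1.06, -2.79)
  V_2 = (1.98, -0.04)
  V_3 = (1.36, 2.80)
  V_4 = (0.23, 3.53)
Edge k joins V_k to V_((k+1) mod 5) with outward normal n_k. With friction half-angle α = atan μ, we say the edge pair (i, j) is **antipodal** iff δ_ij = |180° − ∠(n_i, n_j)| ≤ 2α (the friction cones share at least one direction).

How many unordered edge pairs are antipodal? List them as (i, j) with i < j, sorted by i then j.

count = 2; pairs: (1,4), (2,4)

α = atan 0.4 = 21.80°;  2α = 43.60°
n_0 = (+0.1988, -0.9800)
n_1 = (+0.9483, -0.3173)
n_2 = (+0.9770, +0.2133)
n_3 = (+0.5426, +0.8400)
n_4 = (-0.9835, +0.1809)
  (0,1): δ = 119.97°  ·
  (0,2): δ = 89.15°  ·
  (0,3): δ = 44.33°  ·
  (0,4): δ = 68.11°  ·
  (1,2): δ = 149.19°  ·
  (1,3): δ = 104.37°  ·
  (1,4): δ = 8.07°  ✓
  (2,3): δ = 135.18°  ·
  (2,4): δ = 22.74°  ✓
  (3,4): δ = 67.56°  ·
antipodal pairs: 2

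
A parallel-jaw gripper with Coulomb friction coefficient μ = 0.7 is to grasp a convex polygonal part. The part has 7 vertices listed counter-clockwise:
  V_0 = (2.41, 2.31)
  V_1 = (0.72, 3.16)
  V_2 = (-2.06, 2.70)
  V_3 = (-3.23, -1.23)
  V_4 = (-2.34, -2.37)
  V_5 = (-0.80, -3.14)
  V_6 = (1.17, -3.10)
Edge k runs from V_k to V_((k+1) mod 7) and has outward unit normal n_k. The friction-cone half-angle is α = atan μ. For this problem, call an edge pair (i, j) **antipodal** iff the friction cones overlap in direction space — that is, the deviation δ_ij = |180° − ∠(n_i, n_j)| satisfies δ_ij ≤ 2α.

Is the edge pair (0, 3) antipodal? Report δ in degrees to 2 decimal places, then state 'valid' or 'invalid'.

α = atan 0.7 = 34.99°;  2α = 69.98°
edge 0: e_0 = (-1.69, +0.85);  n_0 = (+0.4493, +0.8934)
edge 3: e_3 = (+0.89, -1.14);  n_3 = (-0.7882, -0.6154)
∠(n_0, n_3) = 154.68°
δ = |180° − 154.68°| = 25.32°
25.32° ≤ 2α = 69.98°  →  valid

δ = 25.32°, valid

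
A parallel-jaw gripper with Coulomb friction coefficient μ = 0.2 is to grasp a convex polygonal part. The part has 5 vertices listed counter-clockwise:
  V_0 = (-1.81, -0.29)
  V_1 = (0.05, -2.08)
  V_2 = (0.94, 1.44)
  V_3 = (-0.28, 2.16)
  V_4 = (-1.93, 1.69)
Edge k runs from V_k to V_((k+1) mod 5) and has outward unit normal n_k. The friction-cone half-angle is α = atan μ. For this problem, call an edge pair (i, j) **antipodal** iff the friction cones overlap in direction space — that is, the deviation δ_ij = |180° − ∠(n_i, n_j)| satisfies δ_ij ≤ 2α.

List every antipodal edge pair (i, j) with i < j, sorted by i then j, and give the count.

count = 2; pairs: (0,2), (1,4)

α = atan 0.2 = 11.31°;  2α = 22.62°
n_0 = (-0.6934, -0.7205)
n_1 = (+0.9695, -0.2451)
n_2 = (+0.5083, +0.8612)
n_3 = (-0.2740, +0.9617)
n_4 = (-0.9982, -0.0605)
  (0,1): δ = 60.29°  ·
  (0,2): δ = 13.35°  ✓
  (0,3): δ = 59.80°  ·
  (0,4): δ = 137.37°  ·
  (1,2): δ = 106.36°  ·
  (1,3): δ = 59.91°  ·
  (1,4): δ = 17.66°  ✓
  (2,3): δ = 133.55°  ·
  (2,4): δ = 55.98°  ·
  (3,4): δ = 102.43°  ·
antipodal pairs: 2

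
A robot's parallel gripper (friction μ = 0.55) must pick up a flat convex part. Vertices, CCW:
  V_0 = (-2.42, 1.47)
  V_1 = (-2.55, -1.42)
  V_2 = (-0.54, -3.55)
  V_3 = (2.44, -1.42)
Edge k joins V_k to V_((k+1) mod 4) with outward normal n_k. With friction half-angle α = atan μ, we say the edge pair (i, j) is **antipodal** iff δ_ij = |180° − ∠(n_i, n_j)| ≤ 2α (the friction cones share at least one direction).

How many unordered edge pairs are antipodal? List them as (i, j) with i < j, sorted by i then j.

α = atan 0.55 = 28.81°;  2α = 57.62°
n_0 = (-0.9990, +0.0449)
n_1 = (-0.7273, -0.6863)
n_2 = (+0.5815, -0.8135)
n_3 = (+0.5111, +0.8595)
  (0,1): δ = 134.08°  ·
  (0,2): δ = 51.87°  ✓
  (0,3): δ = 61.84°  ·
  (1,2): δ = 97.78°  ·
  (1,3): δ = 15.92°  ✓
  (2,3): δ = 66.29°  ·
antipodal pairs: 2

count = 2; pairs: (0,2), (1,3)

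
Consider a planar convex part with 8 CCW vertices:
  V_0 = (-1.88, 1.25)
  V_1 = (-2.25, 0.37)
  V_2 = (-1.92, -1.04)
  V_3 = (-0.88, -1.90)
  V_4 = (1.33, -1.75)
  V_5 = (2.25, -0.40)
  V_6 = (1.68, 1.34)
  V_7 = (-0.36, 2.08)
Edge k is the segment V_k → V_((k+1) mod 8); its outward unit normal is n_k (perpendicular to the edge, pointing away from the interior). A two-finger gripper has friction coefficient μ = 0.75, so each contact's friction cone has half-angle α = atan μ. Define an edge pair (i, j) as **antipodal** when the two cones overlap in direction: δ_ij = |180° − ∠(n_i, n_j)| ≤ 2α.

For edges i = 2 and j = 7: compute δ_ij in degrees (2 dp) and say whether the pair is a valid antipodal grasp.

α = atan 0.75 = 36.87°;  2α = 73.74°
edge 2: e_2 = (+1.04, -0.86);  n_2 = (-0.6373, -0.7706)
edge 7: e_7 = (-1.52, -0.83);  n_7 = (-0.4793, +0.8777)
∠(n_2, n_7) = 111.78°
δ = |180° − 111.78°| = 68.22°
68.22° ≤ 2α = 73.74°  →  valid

δ = 68.22°, valid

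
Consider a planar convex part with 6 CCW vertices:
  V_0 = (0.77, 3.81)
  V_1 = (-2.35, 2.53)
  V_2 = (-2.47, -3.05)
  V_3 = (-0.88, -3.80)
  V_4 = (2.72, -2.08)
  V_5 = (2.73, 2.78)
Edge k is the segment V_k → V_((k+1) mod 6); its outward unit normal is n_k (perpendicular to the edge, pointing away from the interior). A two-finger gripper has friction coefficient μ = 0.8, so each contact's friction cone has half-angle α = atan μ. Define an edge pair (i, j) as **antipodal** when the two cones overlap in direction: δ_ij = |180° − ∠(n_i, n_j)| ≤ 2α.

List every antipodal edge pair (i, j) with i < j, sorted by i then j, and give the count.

α = atan 0.8 = 38.66°;  2α = 77.32°
n_0 = (-0.3796, +0.9252)
n_1 = (-0.9998, +0.0215)
n_2 = (-0.4266, -0.9044)
n_3 = (+0.4311, -0.9023)
n_4 = (+1.0000, -0.0021)
n_5 = (+0.4652, +0.8852)
  (0,1): δ = 113.54°  ·
  (0,2): δ = 47.56°  ✓
  (0,3): δ = 3.23°  ✓
  (0,4): δ = 67.58°  ✓
  (0,5): δ = 129.97°  ·
  (1,2): δ = 114.02°  ·
  (1,3): δ = 63.23°  ✓
  (1,4): δ = 1.11°  ✓
  (1,5): δ = 63.51°  ✓
  (2,3): δ = 129.21°  ·
  (2,4): δ = 64.86°  ✓
  (2,5): δ = 2.47°  ✓
  (3,4): δ = 115.66°  ·
  (3,5): δ = 53.26°  ✓
  (4,5): δ = 117.60°  ·
antipodal pairs: 9

count = 9; pairs: (0,2), (0,3), (0,4), (1,3), (1,4), (1,5), (2,4), (2,5), (3,5)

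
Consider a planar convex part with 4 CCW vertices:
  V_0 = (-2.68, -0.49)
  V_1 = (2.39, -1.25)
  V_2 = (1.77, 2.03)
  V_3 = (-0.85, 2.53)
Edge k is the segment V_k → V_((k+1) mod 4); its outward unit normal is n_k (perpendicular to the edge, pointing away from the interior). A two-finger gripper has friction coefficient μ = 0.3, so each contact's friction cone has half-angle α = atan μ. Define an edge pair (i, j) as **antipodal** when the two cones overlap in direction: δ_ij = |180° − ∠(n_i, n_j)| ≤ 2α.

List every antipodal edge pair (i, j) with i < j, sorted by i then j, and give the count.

α = atan 0.3 = 16.70°;  2α = 33.40°
n_0 = (-0.1482, -0.9890)
n_1 = (+0.9826, +0.1857)
n_2 = (+0.1875, +0.9823)
n_3 = (-0.8552, +0.5182)
  (0,1): δ = 70.77°  ·
  (0,2): δ = 2.28°  ✓
  (0,3): δ = 67.31°  ·
  (1,2): δ = 111.51°  ·
  (1,3): δ = 41.92°  ·
  (2,3): δ = 110.41°  ·
antipodal pairs: 1

count = 1; pairs: (0,2)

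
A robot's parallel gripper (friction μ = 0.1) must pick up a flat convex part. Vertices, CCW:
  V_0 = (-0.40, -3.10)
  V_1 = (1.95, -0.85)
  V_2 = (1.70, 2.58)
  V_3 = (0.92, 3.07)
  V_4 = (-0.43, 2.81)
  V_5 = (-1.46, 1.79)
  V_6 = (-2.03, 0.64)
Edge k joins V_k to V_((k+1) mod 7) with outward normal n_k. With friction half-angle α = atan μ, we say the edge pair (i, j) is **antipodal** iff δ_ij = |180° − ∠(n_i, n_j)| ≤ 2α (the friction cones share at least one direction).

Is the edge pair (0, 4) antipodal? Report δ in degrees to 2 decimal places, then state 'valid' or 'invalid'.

δ = 0.97°, valid

α = atan 0.1 = 5.71°;  2α = 11.42°
edge 0: e_0 = (+2.35, +2.25);  n_0 = (+0.6916, -0.7223)
edge 4: e_4 = (-1.03, -1.02);  n_4 = (-0.7036, +0.7105)
∠(n_0, n_4) = 179.03°
δ = |180° − 179.03°| = 0.97°
0.97° ≤ 2α = 11.42°  →  valid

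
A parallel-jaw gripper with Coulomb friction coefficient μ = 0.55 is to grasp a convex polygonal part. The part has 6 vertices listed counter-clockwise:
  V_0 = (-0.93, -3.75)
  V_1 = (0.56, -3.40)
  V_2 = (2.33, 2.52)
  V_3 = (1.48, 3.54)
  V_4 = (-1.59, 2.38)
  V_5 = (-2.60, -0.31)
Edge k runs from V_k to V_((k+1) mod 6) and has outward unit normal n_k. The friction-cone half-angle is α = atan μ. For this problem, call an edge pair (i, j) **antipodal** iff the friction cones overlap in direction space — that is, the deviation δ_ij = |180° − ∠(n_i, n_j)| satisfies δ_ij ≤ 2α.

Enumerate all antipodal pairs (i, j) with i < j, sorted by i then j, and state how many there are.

α = atan 0.55 = 28.81°;  2α = 57.62°
n_0 = (+0.2287, -0.9735)
n_1 = (+0.9581, -0.2865)
n_2 = (+0.7682, +0.6402)
n_3 = (-0.3535, +0.9354)
n_4 = (-0.9362, +0.3515)
n_5 = (-0.8996, -0.4367)
  (0,1): δ = 119.87°  ·
  (0,2): δ = 63.41°  ·
  (0,3): δ = 7.48°  ✓
  (0,4): δ = 56.20°  ✓
  (0,5): δ = 102.68°  ·
  (1,2): δ = 123.55°  ·
  (1,3): δ = 52.65°  ✓
  (1,4): δ = 3.93°  ✓
  (1,5): δ = 42.54°  ✓
  (2,3): δ = 109.11°  ·
  (2,4): δ = 60.38°  ·
  (2,5): δ = 13.91°  ✓
  (3,4): δ = 131.28°  ·
  (3,5): δ = 84.80°  ·
  (4,5): δ = 133.53°  ·
antipodal pairs: 6

count = 6; pairs: (0,3), (0,4), (1,3), (1,4), (1,5), (2,5)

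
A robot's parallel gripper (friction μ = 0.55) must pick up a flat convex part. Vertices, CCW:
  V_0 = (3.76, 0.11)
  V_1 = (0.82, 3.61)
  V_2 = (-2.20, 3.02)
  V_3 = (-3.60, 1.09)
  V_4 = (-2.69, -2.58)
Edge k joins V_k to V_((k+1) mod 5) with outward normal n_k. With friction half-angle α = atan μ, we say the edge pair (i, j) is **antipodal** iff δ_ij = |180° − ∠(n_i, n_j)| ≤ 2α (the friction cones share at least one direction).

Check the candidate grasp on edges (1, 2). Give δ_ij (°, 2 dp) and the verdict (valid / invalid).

δ = 137.01°, invalid

α = atan 0.55 = 28.81°;  2α = 57.62°
edge 1: e_1 = (-3.02, -0.59);  n_1 = (-0.1917, +0.9814)
edge 2: e_2 = (-1.40, -1.93);  n_2 = (-0.8095, +0.5872)
∠(n_1, n_2) = 42.99°
δ = |180° − 42.99°| = 137.01°
137.01° > 2α = 57.62°  →  invalid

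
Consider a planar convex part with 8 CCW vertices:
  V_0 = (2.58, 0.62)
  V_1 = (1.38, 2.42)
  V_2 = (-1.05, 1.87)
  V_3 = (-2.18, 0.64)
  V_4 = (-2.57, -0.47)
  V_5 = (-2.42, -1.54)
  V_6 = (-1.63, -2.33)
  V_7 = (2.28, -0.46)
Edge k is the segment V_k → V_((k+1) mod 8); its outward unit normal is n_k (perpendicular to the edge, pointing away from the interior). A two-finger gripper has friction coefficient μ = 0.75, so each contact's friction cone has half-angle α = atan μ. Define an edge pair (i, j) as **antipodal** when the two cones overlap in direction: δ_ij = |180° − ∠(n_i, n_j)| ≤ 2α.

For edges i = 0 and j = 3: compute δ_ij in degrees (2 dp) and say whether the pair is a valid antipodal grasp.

δ = 53.05°, valid

α = atan 0.75 = 36.87°;  2α = 73.74°
edge 0: e_0 = (-1.20, +1.80);  n_0 = (+0.8321, +0.5547)
edge 3: e_3 = (-0.39, -1.11);  n_3 = (-0.9435, +0.3315)
∠(n_0, n_3) = 126.95°
δ = |180° − 126.95°| = 53.05°
53.05° ≤ 2α = 73.74°  →  valid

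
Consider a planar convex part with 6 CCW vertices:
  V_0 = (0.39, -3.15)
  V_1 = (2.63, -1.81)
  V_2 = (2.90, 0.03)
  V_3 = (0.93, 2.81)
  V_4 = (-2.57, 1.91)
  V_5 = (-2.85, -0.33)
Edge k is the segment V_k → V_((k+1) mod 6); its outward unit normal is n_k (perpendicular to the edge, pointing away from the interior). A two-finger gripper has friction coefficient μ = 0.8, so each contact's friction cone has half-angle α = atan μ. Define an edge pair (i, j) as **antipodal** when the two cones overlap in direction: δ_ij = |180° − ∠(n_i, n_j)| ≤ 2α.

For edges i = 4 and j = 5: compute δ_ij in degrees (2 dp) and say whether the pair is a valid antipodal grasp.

δ = 123.91°, invalid

α = atan 0.8 = 38.66°;  2α = 77.32°
edge 4: e_4 = (-0.28, -2.24);  n_4 = (-0.9923, +0.1240)
edge 5: e_5 = (+3.24, -2.82);  n_5 = (-0.6565, -0.7543)
∠(n_4, n_5) = 56.09°
δ = |180° − 56.09°| = 123.91°
123.91° > 2α = 77.32°  →  invalid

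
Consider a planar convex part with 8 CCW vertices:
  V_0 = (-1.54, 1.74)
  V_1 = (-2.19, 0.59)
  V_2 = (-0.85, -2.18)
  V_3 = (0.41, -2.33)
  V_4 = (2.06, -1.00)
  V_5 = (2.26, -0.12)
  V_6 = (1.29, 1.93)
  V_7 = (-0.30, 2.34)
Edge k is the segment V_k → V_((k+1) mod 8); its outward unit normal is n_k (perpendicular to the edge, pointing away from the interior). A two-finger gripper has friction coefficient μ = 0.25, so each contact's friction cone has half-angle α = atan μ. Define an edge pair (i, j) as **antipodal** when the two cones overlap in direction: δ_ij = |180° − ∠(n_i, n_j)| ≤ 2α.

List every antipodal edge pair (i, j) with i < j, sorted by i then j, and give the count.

α = atan 0.25 = 14.04°;  2α = 28.07°
n_0 = (-0.8706, +0.4921)
n_1 = (-0.9002, -0.4355)
n_2 = (-0.1182, -0.9930)
n_3 = (+0.6276, -0.7786)
n_4 = (+0.9751, -0.2216)
n_5 = (+0.9039, +0.4277)
n_6 = (+0.2497, +0.9683)
n_7 = (-0.4356, +0.9002)
  (0,1): δ = 124.71°  ·
  (0,2): δ = 67.31°  ·
  (0,3): δ = 21.65°  ✓
  (0,4): δ = 16.67°  ✓
  (0,5): δ = 54.80°  ·
  (0,6): δ = 105.02°  ·
  (0,7): δ = 145.30°  ·
  (1,2): δ = 122.60°  ·
  (1,3): δ = 76.94°  ·
  (1,4): δ = 38.62°  ·
  (1,5): δ = 0.49°  ✓
  (1,6): δ = 49.73°  ·
  (1,7): δ = 90.01°  ·
  (2,3): δ = 134.34°  ·
  (2,4): δ = 96.02°  ·
  (2,5): δ = 57.89°  ·
  (2,6): δ = 7.67°  ✓
  (2,7): δ = 32.61°  ·
  (3,4): δ = 141.68°  ·
  (3,5): δ = 103.55°  ·
  (3,6): δ = 53.33°  ·
  (3,7): δ = 13.05°  ✓
  (4,5): δ = 141.87°  ·
  (4,6): δ = 91.66°  ·
  (4,7): δ = 51.37°  ·
  (5,6): δ = 129.78°  ·
  (5,7): δ = 89.50°  ·
  (6,7): δ = 139.72°  ·
antipodal pairs: 5

count = 5; pairs: (0,3), (0,4), (1,5), (2,6), (3,7)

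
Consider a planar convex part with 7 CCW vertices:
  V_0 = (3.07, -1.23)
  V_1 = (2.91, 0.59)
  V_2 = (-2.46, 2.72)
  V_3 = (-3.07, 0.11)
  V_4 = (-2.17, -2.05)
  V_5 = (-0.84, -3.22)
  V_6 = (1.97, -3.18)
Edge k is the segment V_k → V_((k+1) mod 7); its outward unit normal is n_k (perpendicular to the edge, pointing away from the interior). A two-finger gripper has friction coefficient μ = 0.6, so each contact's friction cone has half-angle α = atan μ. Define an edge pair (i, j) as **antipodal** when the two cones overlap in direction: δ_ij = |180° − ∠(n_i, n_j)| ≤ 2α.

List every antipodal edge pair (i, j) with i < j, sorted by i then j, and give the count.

α = atan 0.6 = 30.96°;  2α = 61.93°
n_0 = (+0.9962, +0.0876)
n_1 = (+0.3687, +0.9295)
n_2 = (-0.9738, +0.2276)
n_3 = (-0.9231, -0.3846)
n_4 = (-0.6605, -0.7508)
n_5 = (+0.0142, -0.9999)
n_6 = (+0.8710, -0.4913)
  (0,1): δ = 116.66°  ·
  (0,2): δ = 18.18°  ✓
  (0,3): δ = 17.60°  ✓
  (0,4): δ = 43.64°  ✓
  (0,5): δ = 85.79°  ·
  (0,6): δ = 145.55°  ·
  (1,2): δ = 81.52°  ·
  (1,3): δ = 45.74°  ✓
  (1,4): δ = 19.70°  ✓
  (1,5): δ = 22.45°  ✓
  (1,6): δ = 82.21°  ·
  (2,3): δ = 144.23°  ·
  (2,4): δ = 118.18°  ·
  (2,5): δ = 76.03°  ·
  (2,6): δ = 16.27°  ✓
  (3,4): δ = 153.96°  ·
  (3,5): δ = 111.80°  ·
  (3,6): δ = 52.05°  ✓
  (4,5): δ = 137.85°  ·
  (4,6): δ = 78.09°  ·
  (5,6): δ = 120.24°  ·
antipodal pairs: 8

count = 8; pairs: (0,2), (0,3), (0,4), (1,3), (1,4), (1,5), (2,6), (3,6)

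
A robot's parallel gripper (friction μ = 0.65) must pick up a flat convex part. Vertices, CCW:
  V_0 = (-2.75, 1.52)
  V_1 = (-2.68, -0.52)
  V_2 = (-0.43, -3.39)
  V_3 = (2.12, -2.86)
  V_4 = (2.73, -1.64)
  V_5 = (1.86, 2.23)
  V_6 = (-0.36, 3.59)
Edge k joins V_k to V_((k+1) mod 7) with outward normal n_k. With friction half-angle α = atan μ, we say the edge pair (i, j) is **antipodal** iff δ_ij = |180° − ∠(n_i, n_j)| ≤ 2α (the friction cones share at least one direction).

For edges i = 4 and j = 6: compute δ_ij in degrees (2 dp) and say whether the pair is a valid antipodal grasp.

δ = 61.77°, valid

α = atan 0.65 = 33.02°;  2α = 66.05°
edge 4: e_4 = (-0.87, +3.87);  n_4 = (+0.9757, +0.2193)
edge 6: e_6 = (-2.39, -2.07);  n_6 = (-0.6547, +0.7559)
∠(n_4, n_6) = 118.23°
δ = |180° − 118.23°| = 61.77°
61.77° ≤ 2α = 66.05°  →  valid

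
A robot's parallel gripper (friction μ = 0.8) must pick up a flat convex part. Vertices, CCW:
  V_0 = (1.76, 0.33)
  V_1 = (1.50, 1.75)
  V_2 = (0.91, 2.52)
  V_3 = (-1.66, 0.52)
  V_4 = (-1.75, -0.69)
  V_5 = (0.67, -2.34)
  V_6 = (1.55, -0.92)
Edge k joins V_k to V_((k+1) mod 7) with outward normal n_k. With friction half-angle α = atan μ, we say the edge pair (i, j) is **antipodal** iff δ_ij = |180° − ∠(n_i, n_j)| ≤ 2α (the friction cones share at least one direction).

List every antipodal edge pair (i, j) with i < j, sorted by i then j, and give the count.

α = atan 0.8 = 38.66°;  2α = 77.32°
n_0 = (+0.9836, +0.1801)
n_1 = (+0.7938, +0.6082)
n_2 = (-0.6142, +0.7892)
n_3 = (-0.9972, +0.0742)
n_4 = (-0.5633, -0.8262)
n_5 = (+0.8500, -0.5268)
n_6 = (+0.9862, -0.1657)
  (0,1): δ = 152.92°  ·
  (0,2): δ = 62.49°  ✓
  (0,3): δ = 14.63°  ✓
  (0,4): δ = 45.34°  ✓
  (0,5): δ = 137.84°  ·
  (0,6): δ = 160.09°  ·
  (1,2): δ = 89.57°  ·
  (1,3): δ = 41.71°  ✓
  (1,4): δ = 18.25°  ✓
  (1,5): δ = 110.75°  ·
  (1,6): δ = 133.00°  ·
  (2,3): δ = 132.14°  ·
  (2,4): δ = 72.18°  ✓
  (2,5): δ = 20.32°  ✓
  (2,6): δ = 42.57°  ✓
  (3,4): δ = 120.03°  ·
  (3,5): δ = 27.53°  ✓
  (3,6): δ = 5.28°  ✓
  (4,5): δ = 87.50°  ·
  (4,6): δ = 65.25°  ✓
  (5,6): δ = 157.75°  ·
antipodal pairs: 11

count = 11; pairs: (0,2), (0,3), (0,4), (1,3), (1,4), (2,4), (2,5), (2,6), (3,5), (3,6), (4,6)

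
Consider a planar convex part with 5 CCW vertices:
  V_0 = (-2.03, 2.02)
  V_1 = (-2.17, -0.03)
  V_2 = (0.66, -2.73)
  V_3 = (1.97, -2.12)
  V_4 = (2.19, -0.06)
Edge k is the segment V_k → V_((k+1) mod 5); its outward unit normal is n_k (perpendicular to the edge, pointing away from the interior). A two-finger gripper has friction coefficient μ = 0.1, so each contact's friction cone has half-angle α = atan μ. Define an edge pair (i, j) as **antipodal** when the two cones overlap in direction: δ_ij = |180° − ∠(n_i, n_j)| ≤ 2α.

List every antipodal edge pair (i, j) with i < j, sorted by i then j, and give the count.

α = atan 0.1 = 5.71°;  2α = 11.42°
n_0 = (-0.9977, +0.0681)
n_1 = (-0.6903, -0.7235)
n_2 = (+0.4221, -0.9065)
n_3 = (+0.9943, -0.1062)
n_4 = (+0.4421, +0.8970)
  (0,1): δ = 129.75°  ·
  (0,2): δ = 61.12°  ·
  (0,3): δ = 2.19°  ✓
  (0,4): δ = 67.67°  ·
  (1,2): δ = 111.38°  ·
  (1,3): δ = 52.44°  ·
  (1,4): δ = 17.42°  ·
  (2,3): δ = 121.06°  ·
  (2,4): δ = 51.21°  ·
  (3,4): δ = 110.14°  ·
antipodal pairs: 1

count = 1; pairs: (0,3)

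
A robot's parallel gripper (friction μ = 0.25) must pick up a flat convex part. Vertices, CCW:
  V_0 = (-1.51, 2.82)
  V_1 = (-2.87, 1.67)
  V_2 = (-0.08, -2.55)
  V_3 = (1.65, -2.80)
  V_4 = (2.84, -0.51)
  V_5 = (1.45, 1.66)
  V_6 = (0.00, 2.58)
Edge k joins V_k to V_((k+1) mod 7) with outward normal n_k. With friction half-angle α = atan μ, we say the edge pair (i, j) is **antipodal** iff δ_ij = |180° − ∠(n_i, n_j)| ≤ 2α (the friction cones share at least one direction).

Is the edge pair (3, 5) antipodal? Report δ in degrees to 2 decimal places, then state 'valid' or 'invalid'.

δ = 94.94°, invalid

α = atan 0.25 = 14.04°;  2α = 28.07°
edge 3: e_3 = (+1.19, +2.29);  n_3 = (+0.8873, -0.4611)
edge 5: e_5 = (-1.45, +0.92);  n_5 = (+0.5357, +0.8444)
∠(n_3, n_5) = 85.06°
δ = |180° − 85.06°| = 94.94°
94.94° > 2α = 28.07°  →  invalid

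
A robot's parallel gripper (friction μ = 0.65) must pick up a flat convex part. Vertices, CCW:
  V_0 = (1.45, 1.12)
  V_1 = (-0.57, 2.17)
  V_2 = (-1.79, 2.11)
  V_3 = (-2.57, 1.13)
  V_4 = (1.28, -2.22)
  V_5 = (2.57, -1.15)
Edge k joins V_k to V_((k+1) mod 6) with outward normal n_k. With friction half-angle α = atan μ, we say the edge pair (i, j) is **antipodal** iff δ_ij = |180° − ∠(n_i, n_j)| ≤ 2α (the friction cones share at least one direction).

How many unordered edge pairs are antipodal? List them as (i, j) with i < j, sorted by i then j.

count = 6; pairs: (0,3), (1,3), (1,4), (2,4), (2,5), (3,5)

α = atan 0.65 = 33.02°;  2α = 66.05°
n_0 = (+0.4612, +0.8873)
n_1 = (-0.0491, +0.9988)
n_2 = (-0.7824, +0.6227)
n_3 = (-0.6564, -0.7544)
n_4 = (+0.6384, -0.7697)
n_5 = (+0.8968, +0.4425)
  (0,1): δ = 149.72°  ·
  (0,2): δ = 101.05°  ·
  (0,3): δ = 13.56°  ✓
  (0,4): δ = 67.14°  ·
  (0,5): δ = 143.73°  ·
  (1,2): δ = 131.33°  ·
  (1,3): δ = 43.84°  ✓
  (1,4): δ = 36.86°  ✓
  (1,5): δ = 113.45°  ·
  (2,3): δ = 92.51°  ·
  (2,4): δ = 11.81°  ✓
  (2,5): δ = 64.78°  ✓
  (3,4): δ = 99.30°  ·
  (3,5): δ = 22.71°  ✓
  (4,5): δ = 103.41°  ·
antipodal pairs: 6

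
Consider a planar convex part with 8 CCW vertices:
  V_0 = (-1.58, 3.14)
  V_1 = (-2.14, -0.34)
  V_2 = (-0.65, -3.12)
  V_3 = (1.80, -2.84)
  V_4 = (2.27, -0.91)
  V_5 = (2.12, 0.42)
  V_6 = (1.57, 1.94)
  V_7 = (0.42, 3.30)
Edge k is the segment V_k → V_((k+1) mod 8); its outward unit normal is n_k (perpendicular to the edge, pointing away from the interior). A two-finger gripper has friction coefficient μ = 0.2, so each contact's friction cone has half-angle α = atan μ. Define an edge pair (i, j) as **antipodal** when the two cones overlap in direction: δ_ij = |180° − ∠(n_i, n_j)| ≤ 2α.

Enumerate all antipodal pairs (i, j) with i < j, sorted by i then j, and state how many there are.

count = 6; pairs: (0,3), (0,4), (1,4), (1,5), (1,6), (2,7)

α = atan 0.2 = 11.31°;  2α = 22.62°
n_0 = (-0.9873, +0.1589)
n_1 = (-0.8814, -0.4724)
n_2 = (+0.1135, -0.9935)
n_3 = (+0.9716, -0.2366)
n_4 = (+0.9937, +0.1121)
n_5 = (+0.9403, +0.3403)
n_6 = (+0.7636, +0.6457)
n_7 = (-0.0797, +0.9968)
  (0,1): δ = 142.67°  ·
  (0,2): δ = 74.34°  ·
  (0,3): δ = 4.54°  ✓
  (0,4): δ = 15.58°  ✓
  (0,5): δ = 29.03°  ·
  (0,6): δ = 49.36°  ·
  (0,7): δ = 103.72°  ·
  (1,2): δ = 111.67°  ·
  (1,3): δ = 41.88°  ·
  (1,4): δ = 21.76°  ✓
  (1,5): δ = 8.30°  ✓
  (1,6): δ = 12.03°  ✓
  (1,7): δ = 66.38°  ·
  (2,3): δ = 110.21°  ·
  (2,4): δ = 90.09°  ·
  (2,5): δ = 76.63°  ·
  (2,6): δ = 56.30°  ·
  (2,7): δ = 1.95°  ✓
  (3,4): δ = 159.88°  ·
  (3,5): δ = 146.42°  ·
  (3,6): δ = 126.10°  ·
  (3,7): δ = 71.74°  ·
  (4,5): δ = 166.54°  ·
  (4,6): δ = 146.22°  ·
  (4,7): δ = 91.86°  ·
  (5,6): δ = 159.67°  ·
  (5,7): δ = 105.32°  ·
  (6,7): δ = 125.64°  ·
antipodal pairs: 6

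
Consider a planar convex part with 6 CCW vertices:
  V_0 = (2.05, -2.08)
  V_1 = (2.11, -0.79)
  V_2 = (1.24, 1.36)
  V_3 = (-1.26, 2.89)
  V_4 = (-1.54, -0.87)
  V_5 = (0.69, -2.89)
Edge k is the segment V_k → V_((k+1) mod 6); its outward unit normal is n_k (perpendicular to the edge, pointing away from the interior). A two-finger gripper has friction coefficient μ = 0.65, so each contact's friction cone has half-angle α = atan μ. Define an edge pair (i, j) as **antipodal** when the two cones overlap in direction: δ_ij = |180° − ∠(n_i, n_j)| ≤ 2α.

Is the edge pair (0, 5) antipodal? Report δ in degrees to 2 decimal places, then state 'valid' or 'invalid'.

δ = 123.44°, invalid

α = atan 0.65 = 33.02°;  2α = 66.05°
edge 0: e_0 = (+0.06, +1.29);  n_0 = (+0.9989, -0.0465)
edge 5: e_5 = (+1.36, +0.81);  n_5 = (+0.5117, -0.8592)
∠(n_0, n_5) = 56.56°
δ = |180° − 56.56°| = 123.44°
123.44° > 2α = 66.05°  →  invalid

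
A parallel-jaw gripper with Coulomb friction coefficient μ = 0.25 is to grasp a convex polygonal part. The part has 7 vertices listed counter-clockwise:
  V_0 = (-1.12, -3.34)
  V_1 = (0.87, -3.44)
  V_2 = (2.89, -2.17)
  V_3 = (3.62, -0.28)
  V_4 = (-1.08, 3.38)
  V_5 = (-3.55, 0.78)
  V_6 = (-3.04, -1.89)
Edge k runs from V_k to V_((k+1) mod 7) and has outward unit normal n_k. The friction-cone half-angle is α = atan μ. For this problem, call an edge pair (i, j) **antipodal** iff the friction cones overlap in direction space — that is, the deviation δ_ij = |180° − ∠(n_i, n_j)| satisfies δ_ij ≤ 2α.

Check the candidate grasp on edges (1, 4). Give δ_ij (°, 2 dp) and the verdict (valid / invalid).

δ = 14.31°, valid

α = atan 0.25 = 14.04°;  2α = 28.07°
edge 1: e_1 = (+2.02, +1.27);  n_1 = (+0.5323, -0.8466)
edge 4: e_4 = (-2.47, -2.60);  n_4 = (-0.7250, +0.6887)
∠(n_1, n_4) = 165.69°
δ = |180° − 165.69°| = 14.31°
14.31° ≤ 2α = 28.07°  →  valid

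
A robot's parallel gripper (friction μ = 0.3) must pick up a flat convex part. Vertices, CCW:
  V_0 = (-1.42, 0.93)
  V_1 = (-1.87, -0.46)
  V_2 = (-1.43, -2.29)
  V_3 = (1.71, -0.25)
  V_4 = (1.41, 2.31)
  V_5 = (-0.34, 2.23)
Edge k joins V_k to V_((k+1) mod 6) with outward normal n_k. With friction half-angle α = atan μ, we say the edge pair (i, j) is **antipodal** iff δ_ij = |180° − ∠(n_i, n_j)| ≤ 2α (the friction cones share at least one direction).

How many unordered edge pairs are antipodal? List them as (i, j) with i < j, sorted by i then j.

count = 4; pairs: (0,3), (1,3), (2,4), (2,5)

α = atan 0.3 = 16.70°;  2α = 33.40°
n_0 = (-0.9514, +0.3080)
n_1 = (-0.9723, -0.2338)
n_2 = (+0.5448, -0.8386)
n_3 = (+0.9932, +0.1164)
n_4 = (-0.0457, +0.9990)
n_5 = (-0.7692, +0.6390)
  (0,1): δ = 148.54°  ·
  (0,2): δ = 39.05°  ·
  (0,3): δ = 24.62°  ✓
  (0,4): δ = 110.56°  ·
  (0,5): δ = 158.22°  ·
  (1,2): δ = 70.51°  ·
  (1,3): δ = 6.84°  ✓
  (1,4): δ = 79.10°  ·
  (1,5): δ = 126.76°  ·
  (2,3): δ = 116.33°  ·
  (2,4): δ = 30.39°  ✓
  (2,5): δ = 17.27°  ✓
  (3,4): δ = 94.07°  ·
  (3,5): δ = 46.40°  ·
  (4,5): δ = 132.34°  ·
antipodal pairs: 4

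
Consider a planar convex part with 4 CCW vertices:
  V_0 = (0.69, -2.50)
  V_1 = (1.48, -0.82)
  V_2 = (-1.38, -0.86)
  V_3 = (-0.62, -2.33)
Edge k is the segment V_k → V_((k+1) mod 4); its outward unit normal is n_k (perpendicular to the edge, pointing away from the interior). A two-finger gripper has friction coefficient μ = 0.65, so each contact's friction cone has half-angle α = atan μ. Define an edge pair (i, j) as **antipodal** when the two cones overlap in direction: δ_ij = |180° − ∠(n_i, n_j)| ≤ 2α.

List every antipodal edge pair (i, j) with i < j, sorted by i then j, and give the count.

count = 4; pairs: (0,1), (0,2), (1,2), (1,3)

α = atan 0.65 = 33.02°;  2α = 66.05°
n_0 = (+0.9049, -0.4255)
n_1 = (-0.0140, +0.9999)
n_2 = (-0.8883, -0.4593)
n_3 = (-0.1287, -0.9917)
  (0,1): δ = 64.01°  ✓
  (0,2): δ = 52.52°  ✓
  (0,3): δ = 107.79°  ·
  (1,2): δ = 63.46°  ✓
  (1,3): δ = 8.20°  ✓
  (2,3): δ = 124.73°  ·
antipodal pairs: 4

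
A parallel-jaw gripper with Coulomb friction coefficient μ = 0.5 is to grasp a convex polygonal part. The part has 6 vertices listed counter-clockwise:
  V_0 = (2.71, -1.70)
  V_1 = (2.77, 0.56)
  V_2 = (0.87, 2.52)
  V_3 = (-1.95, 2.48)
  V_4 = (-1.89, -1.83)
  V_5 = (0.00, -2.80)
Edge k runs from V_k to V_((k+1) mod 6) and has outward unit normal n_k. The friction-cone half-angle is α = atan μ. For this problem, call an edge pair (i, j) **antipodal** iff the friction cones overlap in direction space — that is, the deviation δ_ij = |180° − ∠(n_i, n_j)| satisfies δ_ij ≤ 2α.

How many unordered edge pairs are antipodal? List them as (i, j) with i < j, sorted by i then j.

count = 5; pairs: (0,3), (1,3), (1,4), (2,4), (2,5)

α = atan 0.5 = 26.57°;  2α = 53.13°
n_0 = (+0.9996, -0.0265)
n_1 = (+0.7180, +0.6960)
n_2 = (-0.0142, +0.9999)
n_3 = (-0.9999, -0.0139)
n_4 = (-0.4566, -0.8897)
n_5 = (+0.3761, -0.9266)
  (0,1): δ = 134.37°  ·
  (0,2): δ = 87.67°  ·
  (0,3): δ = 2.32°  ✓
  (0,4): δ = 64.35°  ·
  (0,5): δ = 113.61°  ·
  (1,2): δ = 133.30°  ·
  (1,3): δ = 43.31°  ✓
  (1,4): δ = 18.72°  ✓
  (1,5): δ = 67.98°  ·
  (2,3): δ = 90.02°  ·
  (2,4): δ = 27.98°  ✓
  (2,5): δ = 21.28°  ✓
  (3,4): δ = 117.97°  ·
  (3,5): δ = 68.71°  ·
  (4,5): δ = 130.74°  ·
antipodal pairs: 5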